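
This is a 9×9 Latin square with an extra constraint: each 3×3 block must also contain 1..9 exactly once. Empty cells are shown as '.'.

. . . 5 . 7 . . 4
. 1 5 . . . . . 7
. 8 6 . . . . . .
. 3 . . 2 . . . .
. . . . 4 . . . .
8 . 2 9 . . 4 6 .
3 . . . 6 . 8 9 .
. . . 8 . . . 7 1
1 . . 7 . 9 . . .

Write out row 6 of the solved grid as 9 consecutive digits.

R1C7 = 6 (hidden single in row 1).
R3C1 = 7 (hidden single in row 3).
R9C3 = 8 (hidden single in row 9).
R1C3 = 3 (hidden single in column 3).
R6C5 = 7: in column 5, 7 can only go here (every other open cell in that column sees a 7).
R6C2 = 5: row 6 has {2,4,6,7,8,9}; col 2 has {1,3,8}; box has {2,3,8} → only 5 remains.
R6C9 = 3: row 6 has {2,4,5,6,7,8,9}; col 9 has {1,4,7}; box has {4,6} → only 3 remains.
R6C6 = 1: row 6 has {2,3,4,5,6,7,8,9}; col 6 has {7,9}; box has {2,4,7,9} → only 1 remains.

852971463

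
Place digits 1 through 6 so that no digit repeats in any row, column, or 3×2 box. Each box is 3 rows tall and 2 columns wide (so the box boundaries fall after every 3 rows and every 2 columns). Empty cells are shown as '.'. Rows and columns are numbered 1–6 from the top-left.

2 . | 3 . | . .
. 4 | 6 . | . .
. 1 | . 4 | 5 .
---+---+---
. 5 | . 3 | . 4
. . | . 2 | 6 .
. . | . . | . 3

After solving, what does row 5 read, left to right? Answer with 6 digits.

row 1, column 2 = 6 (sole candidate).
row 1, column 6 = 1 (sole candidate).
row 2, column 6 = 2 (sole candidate).
row 3, column 1 = 3 (sole candidate).
row 3, column 3 = 2 (sole candidate).
row 3, column 6 = 6 (sole candidate).
row 4, column 3 = 1 (sole candidate).
row 4, column 5 = 2 (sole candidate).
row 5, column 2 = 3: row 5 has {2,6}; col 2 has {1,4,5,6}; box has {5} → only 3 remains.
row 5, column 6 = 5: row 5 has {2,3,6}; col 6 has {1,2,3,4,6}; box has {2,3,4,6} → only 5 remains.
row 6, column 2 = 2 (sole candidate).
row 6, column 5 = 1 (sole candidate).
row 1, column 4 = 5 (sole candidate).
row 1, column 5 = 4 (sole candidate).
row 2, column 1 = 5 (sole candidate).
row 2, column 4 = 1 (sole candidate).
row 2, column 5 = 3 (sole candidate).
row 4, column 1 = 6 (sole candidate).
row 5, column 3 = 4: row 5 has {2,3,5,6}; col 3 has {1,2,3,6}; box has {1,2,3} → only 4 remains.
row 6, column 1 = 4 (sole candidate).
row 6, column 3 = 5 (sole candidate).
row 6, column 4 = 6 (sole candidate).
row 5, column 1 = 1: row 5 has {2,3,4,5,6}; col 1 has {2,3,4,5,6}; box has {2,3,4,5,6} → only 1 remains.

134265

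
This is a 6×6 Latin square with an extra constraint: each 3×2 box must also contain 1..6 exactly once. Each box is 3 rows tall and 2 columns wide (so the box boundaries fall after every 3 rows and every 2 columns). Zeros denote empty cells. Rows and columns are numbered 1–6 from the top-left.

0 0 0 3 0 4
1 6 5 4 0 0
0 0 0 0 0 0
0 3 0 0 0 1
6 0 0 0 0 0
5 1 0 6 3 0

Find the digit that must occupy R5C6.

5

R1C1 = 2: row 1 has {3,4}; col 1 has {1,5,6}; box has {1,6} → only 2 remains.
R1C2 = 5: row 1 has {2,3,4}; col 2 has {1,3,6}; box has {1,2,6} → only 5 remains.
R2C5 = 2: row 2 has {1,4,5,6}; col 5 has {3}; box has {4} → only 2 remains.
R2C6 = 3: row 2 has {1,2,4,5,6}; col 6 has {1,4}; box has {2,4} → only 3 remains.
R3C2 = 4: row 3 has {}; col 2 has {1,3,5,6}; box has {1,2,5,6} → only 4 remains.
R4C1 = 4: row 4 has {1,3}; col 1 has {1,2,5,6}; box has {1,3,5,6} → only 4 remains.
R4C3 = 2: row 4 has {1,3,4}; col 3 has {5}; box has {6} → only 2 remains.
R4C4 = 5: row 4 has {1,2,3,4}; col 4 has {3,4,6}; box has {2,6} → only 5 remains.
R4C5 = 6: row 4 has {1,2,3,4,5}; col 5 has {2,3}; box has {1,3} → only 6 remains.
R5C2 = 2: row 5 has {6}; col 2 has {1,3,4,5,6}; box has {1,3,4,5,6} → only 2 remains.
R5C4 = 1: row 5 has {2,6}; col 4 has {3,4,5,6}; box has {2,5,6} → only 1 remains.
R5C6 = 5: row 5 has {1,2,6}; col 6 has {1,3,4}; box has {1,3,6} → only 5 remains.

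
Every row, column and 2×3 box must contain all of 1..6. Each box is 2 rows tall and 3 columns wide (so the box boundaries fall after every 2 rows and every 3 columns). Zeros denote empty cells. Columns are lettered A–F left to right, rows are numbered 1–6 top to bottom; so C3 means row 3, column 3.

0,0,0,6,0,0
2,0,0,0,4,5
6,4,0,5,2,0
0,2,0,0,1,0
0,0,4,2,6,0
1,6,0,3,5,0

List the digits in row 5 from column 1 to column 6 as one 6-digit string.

E1 = 3: row 1 has {6}; col 5 has {1,2,4,5,6}; box has {4,5,6} → only 3 remains.
D2 = 1: row 2 has {2,4,5}; col 4 has {2,3,5,6}; box has {3,4,5,6} → only 1 remains.
F3 = 3: row 3 has {2,4,5,6}; col 6 has {5}; box has {1,2,5} → only 3 remains.
D4 = 4: row 4 has {1,2}; col 4 has {1,2,3,5,6}; box has {1,2,3,5} → only 4 remains.
F4 = 6: row 4 has {1,2,4}; col 6 has {3,5}; box has {1,2,3,4,5} → only 6 remains.
F5 = 1: row 5 has {2,4,6}; col 6 has {3,5,6}; box has {2,3,5,6} → only 1 remains.
C6 = 2: row 6 has {1,3,5,6}; col 3 has {4}; box has {1,4,6} → only 2 remains.
F6 = 4: row 6 has {1,2,3,5,6}; col 6 has {1,3,5,6}; box has {1,2,3,5,6} → only 4 remains.
F1 = 2: row 1 has {3,6}; col 6 has {1,3,4,5,6}; box has {1,3,4,5,6} → only 2 remains.
B2 = 3: row 2 has {1,2,4,5}; col 2 has {2,4,6}; box has {2} → only 3 remains.
C2 = 6: row 2 has {1,2,3,4,5}; col 3 has {2,4}; box has {2,3} → only 6 remains.
C3 = 1: row 3 has {2,3,4,5,6}; col 3 has {2,4,6}; box has {2,4,6} → only 1 remains.
B5 = 5: row 5 has {1,2,4,6}; col 2 has {2,3,4,6}; box has {1,2,4,6} → only 5 remains.
B1 = 1: row 1 has {2,3,6}; col 2 has {2,3,4,5,6}; box has {2,3,6} → only 1 remains.
C1 = 5: row 1 has {1,2,3,6}; col 3 has {1,2,4,6}; box has {1,2,3,6} → only 5 remains.
C4 = 3: row 4 has {1,2,4,6}; col 3 has {1,2,4,5,6}; box has {1,2,4,6} → only 3 remains.
A5 = 3: row 5 has {1,2,4,5,6}; col 1 has {1,2,6}; box has {1,2,4,5,6} → only 3 remains.

354261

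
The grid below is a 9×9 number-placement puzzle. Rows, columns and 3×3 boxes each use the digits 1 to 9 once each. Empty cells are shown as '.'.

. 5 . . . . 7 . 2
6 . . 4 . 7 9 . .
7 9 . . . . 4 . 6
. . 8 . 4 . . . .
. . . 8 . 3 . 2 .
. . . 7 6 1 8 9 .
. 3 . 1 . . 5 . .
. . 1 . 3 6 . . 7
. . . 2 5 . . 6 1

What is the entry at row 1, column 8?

row 5, column 5 = 9 (sole candidate).
row 8, column 4 = 9 (sole candidate).
row 8, column 7 = 2 (sole candidate).
row 9, column 7 = 3 (sole candidate).
row 4, column 4 = 5 (sole candidate).
row 4, column 6 = 2 (sole candidate).
row 4, column 9 = 3 (sole candidate).
row 3, column 4 = 3 (sole candidate).
row 1, column 4 = 6 (sole candidate).
row 3, column 3 = 2 (sole candidate).
row 2, column 3 = 3 (sole candidate).
row 1, column 3 = 4 (sole candidate).
row 6, column 3 = 5 (sole candidate).
row 6, column 9 = 4 (sole candidate).
row 5, column 9 = 5 (sole candidate).
row 6, column 2 = 2 (sole candidate).
row 2, column 9 = 8 (sole candidate).
row 6, column 1 = 3 (sole candidate).
row 7, column 9 = 9 (sole candidate).
row 2, column 2 = 1 (sole candidate).
row 2, column 5 = 2 (sole candidate).
row 2, column 8 = 5 (sole candidate).
row 3, column 8 = 1 (sole candidate).
row 4, column 8 = 7 (sole candidate).
row 1, column 1 = 8 (sole candidate).
row 1, column 5 = 1 (sole candidate).
row 1, column 6 = 9 (sole candidate).
row 1, column 8 = 3: row 1 has {1,2,4,5,6,7,8,9}; col 8 has {1,2,5,6,7,9}; box has {1,2,4,5,6,7,8,9} → only 3 remains.

3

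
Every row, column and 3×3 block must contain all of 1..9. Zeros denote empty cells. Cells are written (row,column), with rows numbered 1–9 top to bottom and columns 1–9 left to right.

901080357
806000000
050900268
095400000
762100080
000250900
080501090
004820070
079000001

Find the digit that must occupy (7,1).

(1,4) = 6: row 1 has {1,3,5,7,8,9}; col 4 has {1,2,4,5,8,9}; box has {8,9} → only 6 remains.
(7,3) = 3: row 7 has {1,5,8,9}; col 3 has {1,2,4,5,6,9}; box has {4,7,8,9} → only 3 remains.
(8,2) = 1: row 8 has {2,4,7,8}; col 2 has {5,6,7,8,9}; box has {3,4,7,8,9} → only 1 remains.
(9,4) = 3: row 9 has {1,7,9}; col 4 has {1,2,4,5,6,8,9}; box has {1,2,5,8} → only 3 remains.
(2,4) = 7: row 2 has {6,8}; col 4 has {1,2,3,4,5,6,8,9}; box has {6,8,9} → only 7 remains.
(3,3) = 7: row 3 has {2,5,6,8,9}; col 3 has {1,2,3,4,5,6,9}; box has {1,5,6,8,9} → only 7 remains.
(6,3) = 8: row 6 has {2,5,9}; col 3 has {1,2,3,4,5,6,7,9}; box has {2,5,6,7,9} → only 8 remains.
(2,6) = 5: in row 2, 5 can only go here (every other open cell in that row sees a 5).
(2,9) = 9: in row 2, 9 can only go here (every other open cell in that row sees a 9).
(2,2) = 2: in row 2, 2 can only go here (every other open cell in that row sees a 2).
(1,2) = 4: row 1 has {1,3,5,6,7,8,9}; col 2 has {1,2,5,6,7,8,9}; box has {1,2,5,6,7,8,9} → only 4 remains.
(1,6) = 2: row 1 has {1,3,4,5,6,7,8,9}; col 6 has {1,5}; box has {5,6,7,8,9} → only 2 remains.
(3,1) = 3: row 3 has {2,5,6,7,8,9}; col 1 has {7,8,9}; box has {1,2,4,5,6,7,8,9} → only 3 remains.
(3,6) = 4: row 3 has {2,3,5,6,7,8,9}; col 6 has {1,2,5}; box has {2,5,6,7,8,9} → only 4 remains.
(4,1) = 1: row 4 has {4,5,9}; col 1 has {3,7,8,9}; box has {2,5,6,7,8,9} → only 1 remains.
(6,1) = 4: row 6 has {2,5,8,9}; col 1 has {1,3,7,8,9}; box has {1,2,5,6,7,8,9} → only 4 remains.
(6,2) = 3: row 6 has {2,4,5,8,9}; col 2 has {1,2,4,5,6,7,8,9}; box has {1,2,4,5,6,7,8,9} → only 3 remains.
(6,8) = 1: row 6 has {2,3,4,5,8,9}; col 8 has {5,6,7,8,9}; box has {8,9} → only 1 remains.
(6,9) = 6: row 6 has {1,2,3,4,5,8,9}; col 9 has {1,7,8,9}; box has {1,8,9} → only 6 remains.
(9,6) = 6: row 9 has {1,3,7,9}; col 6 has {1,2,4,5}; box has {1,2,3,5,8} → only 6 remains.
(2,8) = 4: row 2 has {2,5,6,7,8,9}; col 8 has {1,5,6,7,8,9}; box has {2,3,5,6,7,8,9} → only 4 remains.
(3,5) = 1: row 3 has {2,3,4,5,6,7,8,9}; col 5 has {2,5,8}; box has {2,4,5,6,7,8,9} → only 1 remains.
(4,7) = 7: row 4 has {1,4,5,9}; col 7 has {2,3,9}; box has {1,6,8,9} → only 7 remains.
(6,6) = 7: row 6 has {1,2,3,4,5,6,8,9}; col 6 has {1,2,4,5,6}; box has {1,2,4,5} → only 7 remains.
(8,6) = 9: row 8 has {1,2,4,7,8}; col 6 has {1,2,4,5,6,7}; box has {1,2,3,5,6,8} → only 9 remains.
(9,5) = 4: row 9 has {1,3,6,7,9}; col 5 has {1,2,5,8}; box has {1,2,3,5,6,8,9} → only 4 remains.
(9,8) = 2: row 9 has {1,3,4,6,7,9}; col 8 has {1,4,5,6,7,8,9}; box has {1,7,9} → only 2 remains.
(2,5) = 3: row 2 has {2,4,5,6,7,8,9}; col 5 has {1,2,4,5,8}; box has {1,2,4,5,6,7,8,9} → only 3 remains.
(2,7) = 1: row 2 has {2,3,4,5,6,7,8,9}; col 7 has {2,3,7,9}; box has {2,3,4,5,6,7,8,9} → only 1 remains.
(4,5) = 6: row 4 has {1,4,5,7,9}; col 5 has {1,2,3,4,5,8}; box has {1,2,4,5,7} → only 6 remains.
(4,8) = 3: row 4 has {1,4,5,6,7,9}; col 8 has {1,2,4,5,6,7,8,9}; box has {1,6,7,8,9} → only 3 remains.
(4,9) = 2: row 4 has {1,3,4,5,6,7,9}; col 9 has {1,6,7,8,9}; box has {1,3,6,7,8,9} → only 2 remains.
(5,5) = 9: row 5 has {1,2,6,7,8}; col 5 has {1,2,3,4,5,6,8}; box has {1,2,4,5,6,7} → only 9 remains.
(5,6) = 3: row 5 has {1,2,6,7,8,9}; col 6 has {1,2,4,5,6,7,9}; box has {1,2,4,5,6,7,9} → only 3 remains.
(7,5) = 7: row 7 has {1,3,5,8,9}; col 5 has {1,2,3,4,5,6,8,9}; box has {1,2,3,4,5,6,8,9} → only 7 remains.
(7,9) = 4: row 7 has {1,3,5,7,8,9}; col 9 has {1,2,6,7,8,9}; box has {1,2,7,9} → only 4 remains.
(9,1) = 5: row 9 has {1,2,3,4,6,7,9}; col 1 has {1,3,4,7,8,9}; box has {1,3,4,7,8,9} → only 5 remains.
(9,7) = 8: row 9 has {1,2,3,4,5,6,7,9}; col 7 has {1,2,3,7,9}; box has {1,2,4,7,9} → only 8 remains.
(4,6) = 8: row 4 has {1,2,3,4,5,6,7,9}; col 6 has {1,2,3,4,5,6,7,9}; box has {1,2,3,4,5,6,7,9} → only 8 remains.
(5,9) = 5: row 5 has {1,2,3,6,7,8,9}; col 9 has {1,2,4,6,7,8,9}; box has {1,2,3,6,7,8,9} → only 5 remains.
(7,7) = 6: row 7 has {1,3,4,5,7,8,9}; col 7 has {1,2,3,7,8,9}; box has {1,2,4,7,8,9} → only 6 remains.
(8,1) = 6: row 8 has {1,2,4,7,8,9}; col 1 has {1,3,4,5,7,8,9}; box has {1,3,4,5,7,8,9} → only 6 remains.
(8,7) = 5: row 8 has {1,2,4,6,7,8,9}; col 7 has {1,2,3,6,7,8,9}; box has {1,2,4,6,7,8,9} → only 5 remains.
(8,9) = 3: row 8 has {1,2,4,5,6,7,8,9}; col 9 has {1,2,4,5,6,7,8,9}; box has {1,2,4,5,6,7,8,9} → only 3 remains.
(5,7) = 4: row 5 has {1,2,3,5,6,7,8,9}; col 7 has {1,2,3,5,6,7,8,9}; box has {1,2,3,5,6,7,8,9} → only 4 remains.
(7,1) = 2: row 7 has {1,3,4,5,6,7,8,9}; col 1 has {1,3,4,5,6,7,8,9}; box has {1,3,4,5,6,7,8,9} → only 2 remains.

2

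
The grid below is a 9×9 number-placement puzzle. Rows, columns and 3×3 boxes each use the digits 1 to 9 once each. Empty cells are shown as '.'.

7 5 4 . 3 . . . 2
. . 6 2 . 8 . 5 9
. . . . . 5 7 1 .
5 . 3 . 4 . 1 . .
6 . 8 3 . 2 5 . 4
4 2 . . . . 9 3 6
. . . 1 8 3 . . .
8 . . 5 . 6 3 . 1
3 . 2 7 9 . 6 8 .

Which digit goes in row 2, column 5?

row 1, column 7 = 8: row 1 has {2,3,4,5,7}; col 7 has {1,3,5,6,7,9}; box has {1,2,5,7,9} → only 8 remains.
row 1, column 8 = 6: row 1 has {2,3,4,5,7,8}; col 8 has {1,3,5,8}; box has {1,2,5,7,8,9} → only 6 remains.
row 2, column 1 = 1: row 2 has {2,5,6,8,9}; col 1 has {3,4,5,6,7,8}; box has {4,5,6,7} → only 1 remains.
row 2, column 2 = 3: row 2 has {1,2,5,6,8,9}; col 2 has {2,5}; box has {1,4,5,6,7} → only 3 remains.
row 2, column 5 = 7: row 2 has {1,2,3,5,6,8,9}; col 5 has {3,4,8,9}; box has {2,3,5,8} → only 7 remains.

7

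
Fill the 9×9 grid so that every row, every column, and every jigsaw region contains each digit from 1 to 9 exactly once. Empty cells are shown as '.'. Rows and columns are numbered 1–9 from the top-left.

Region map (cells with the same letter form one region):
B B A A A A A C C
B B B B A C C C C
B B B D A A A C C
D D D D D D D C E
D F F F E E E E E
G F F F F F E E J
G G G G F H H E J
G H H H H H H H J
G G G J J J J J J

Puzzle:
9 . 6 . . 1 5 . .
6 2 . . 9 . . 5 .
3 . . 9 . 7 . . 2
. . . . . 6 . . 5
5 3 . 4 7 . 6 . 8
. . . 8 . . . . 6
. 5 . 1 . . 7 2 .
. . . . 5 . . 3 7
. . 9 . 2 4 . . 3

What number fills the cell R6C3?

7

R1C9 = 4: row 1 has {1,5,6,9}; col 9 has {2,3,5,6,7,8}; region has {2,5} → only 4 remains.
R2C4 = 7: row 2 has {2,5,6,9}; col 4 has {1,4,8,9}; region has {2,3,6,9} → only 7 remains.
R2C9 = 1: row 2 has {2,5,6,7,9}; col 9 has {2,3,4,5,6,7,8}; region has {2,4,5} → only 1 remains.
R5C6 = 9: row 5 has {3,4,5,6,7,8}; col 6 has {1,4,6,7}; region has {2,5,6,7,8} → only 9 remains.
R5C8 = 1: row 5 has {3,4,5,6,7,8,9}; col 8 has {2,3,5}; region has {2,5,6,7,8,9} → only 1 remains.
R6C5 = 1: row 6 has {6,8}; col 5 has {2,5,7,9}; region has {3,4,8} → only 1 remains.
R6C8 = 4: row 6 has {1,6,8}; col 8 has {1,2,3,5}; region has {1,2,5,6,7,8,9} → only 4 remains.
R7C5 = 6: row 7 has {1,2,5,7}; col 5 has {1,2,5,7,9}; region has {1,3,4,8} → only 6 remains.
R7C6 = 8: row 7 has {1,2,5,6,7}; col 6 has {1,4,6,7,9}; region has {3,5,7} → only 8 remains.
R7C9 = 9: row 7 has {1,2,5,6,7,8}; col 9 has {1,2,3,4,5,6,7,8}; region has {2,3,4,6,7} → only 9 remains.
R8C6 = 2: row 8 has {3,5,7}; col 6 has {1,4,6,7,8,9}; region has {3,5,7,8} → only 2 remains.
R9C4 = 5: row 9 has {2,3,4,9}; col 4 has {1,4,7,8,9}; region has {2,3,4,6,7,9} → only 5 remains.
R9C8 = 8: row 9 has {2,3,4,5,9}; col 8 has {1,2,3,4,5}; region has {2,3,4,5,6,7,9} → only 8 remains.
R1C2 = 8: row 1 has {1,4,5,6,9}; col 2 has {2,3,5}; region has {2,3,6,7,9} → only 8 remains.
R1C5 = 3: row 1 has {1,4,5,6,8,9}; col 5 has {1,2,5,6,7,9}; region has {1,5,6,7,9} → only 3 remains.
R1C8 = 7: row 1 has {1,3,4,5,6,8,9}; col 8 has {1,2,3,4,5,8}; region has {1,2,4,5} → only 7 remains.
R2C3 = 4: row 2 has {1,2,5,6,7,9}; col 3 has {6,9}; region has {2,3,6,7,8,9} → only 4 remains.
R2C6 = 3: row 2 has {1,2,4,5,6,7,9}; col 6 has {1,2,4,6,7,8,9}; region has {1,2,4,5,7} → only 3 remains.
R2C7 = 8: row 2 has {1,2,3,4,5,6,7,9}; col 7 has {5,6,7}; region has {1,2,3,4,5,7} → only 8 remains.
R3C2 = 1: row 3 has {2,3,7,9}; col 2 has {2,3,5,8}; region has {2,3,4,6,7,8,9} → only 1 remains.
R3C3 = 5: row 3 has {1,2,3,7,9}; col 3 has {4,6,9}; region has {1,2,3,4,6,7,8,9} → only 5 remains.
R3C7 = 4: row 3 has {1,2,3,5,7,9}; col 7 has {5,6,7,8}; region has {1,3,5,6,7,9} → only 4 remains.
R3C8 = 6: row 3 has {1,2,3,4,5,7,9}; col 8 has {1,2,3,4,5,7,8}; region has {1,2,3,4,5,7,8} → only 6 remains.
R4C8 = 9: row 4 has {5,6}; col 8 has {1,2,3,4,5,6,7,8}; region has {1,2,3,4,5,6,7,8} → only 9 remains.
R5C3 = 2: row 5 has {1,3,4,5,6,7,8,9}; col 3 has {4,5,6,9}; region has {1,3,4,6,8} → only 2 remains.
R6C3 = 7: row 6 has {1,4,6,8}; col 3 has {2,4,5,6,9}; region has {1,2,3,4,6,8} → only 7 remains.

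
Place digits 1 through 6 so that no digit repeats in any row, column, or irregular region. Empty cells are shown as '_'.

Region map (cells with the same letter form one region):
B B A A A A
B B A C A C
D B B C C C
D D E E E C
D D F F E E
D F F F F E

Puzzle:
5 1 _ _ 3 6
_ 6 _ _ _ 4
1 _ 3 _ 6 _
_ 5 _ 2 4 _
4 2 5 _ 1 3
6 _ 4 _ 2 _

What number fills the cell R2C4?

R1C3 = 2 (sole candidate).
R1C4 = 4 (sole candidate).
R2C1 = 2 (sole candidate).
R2C3 = 1 (sole candidate).
R2C5 = 5 (sole candidate).
R3C2 = 4 (sole candidate).
R3C4 = 5 (sole candidate).
R3C6 = 2 (sole candidate).
R4C1 = 3 (sole candidate).
R4C3 = 6 (sole candidate).
R4C6 = 1 (sole candidate).
R5C4 = 6 (sole candidate).
R6C2 = 3 (sole candidate).
R6C4 = 1 (sole candidate).
R6C6 = 5 (sole candidate).
R2C4 = 3: row 2 has {1,2,4,5,6}; col 4 has {1,2,4,5,6}; region has {1,2,4,5,6} → only 3 remains.

3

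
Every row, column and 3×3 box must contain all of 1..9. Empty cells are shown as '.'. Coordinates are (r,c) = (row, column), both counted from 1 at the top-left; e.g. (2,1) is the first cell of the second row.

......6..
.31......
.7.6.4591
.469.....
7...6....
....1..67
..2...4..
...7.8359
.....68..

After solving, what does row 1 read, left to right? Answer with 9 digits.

(3,3) = 8 (sole candidate).
(7,9) = 6 (sole candidate).
(8,3) = 4 (sole candidate).
(8,5) = 2 (sole candidate).
(9,9) = 2 (sole candidate).
(3,1) = 2 (sole candidate).
(3,5) = 3 (sole candidate).
(2,1) = 6 (hidden single in row 2).
(8,1) = 1 (sole candidate).
(8,2) = 6 (sole candidate).
(6,4) = 4 (hidden single in row 6).
(7,8) = 7 (hidden single in row 7).
(9,8) = 1 (sole candidate).
(4,7) = 1 (hidden single in row 4).
(5,2) = 1 (hidden single in row 5).
(9,5) = 4 (hidden single in row 9).
(9,3) = 7 (hidden single in row 9).
(1,1) = 4: in column 1, 4 can only go here (every other open cell in that column sees a 4).
(6,2) = 2 (hidden single in column 2).
(6,7) = 9 (sole candidate).
(5,7) = 2 (sole candidate).
(2,7) = 7 (sole candidate).
(4,6) = 2 (hidden single in row 4).
(4,5) = 7 (hidden single in row 4).
(1,6) = 7: in row 1, 7 can only go here (every other open cell in that row sees a 7).
(1,4) = 1: in row 1, 1 can only go here (every other open cell in that row sees a 1).
(1,8) = 2: in row 1, 2 can only go here (every other open cell in that row sees a 2).
(1,9) = 3: in row 1, 3 can only go here (every other open cell in that row sees a 3).
(1,5) = 8: in row 1, 8 can only go here (every other open cell in that row sees an 8).
(2,4) = 2 (hidden single in row 2).
(5,3) = 9 (hidden single in row 5).
(1,3) = 5: row 1 has {1,2,3,4,6,7,8}; col 3 has {1,2,4,6,7,8,9}; box has {1,2,3,4,6,7,8} → only 5 remains.
(6,3) = 3 (sole candidate).
(6,6) = 5 (sole candidate).
(1,2) = 9: row 1 has {1,2,3,4,5,6,7,8}; col 2 has {1,2,3,4,6,7}; box has {1,2,3,4,5,6,7,8} → only 9 remains.

495187623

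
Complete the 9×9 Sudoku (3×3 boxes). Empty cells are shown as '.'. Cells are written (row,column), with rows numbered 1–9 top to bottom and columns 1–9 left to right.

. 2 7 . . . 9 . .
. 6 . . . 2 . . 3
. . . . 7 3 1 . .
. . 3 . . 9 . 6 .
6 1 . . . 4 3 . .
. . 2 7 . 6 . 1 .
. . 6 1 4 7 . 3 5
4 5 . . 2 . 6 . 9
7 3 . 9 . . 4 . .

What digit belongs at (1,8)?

(8,6) = 8: row 8 has {2,4,5,6,9}; col 6 has {2,3,4,6,7,9}; box has {1,2,4,7,9} → only 8 remains.
(8,8) = 7: row 8 has {2,4,5,6,8,9}; col 8 has {1,3,6}; box has {3,4,5,6,9} → only 7 remains.
(9,6) = 5: row 9 has {3,4,7,9}; col 6 has {2,3,4,6,7,8,9}; box has {1,2,4,7,8,9} → only 5 remains.
(1,6) = 1: row 1 has {2,7,9}; col 6 has {2,3,4,5,6,7,8,9}; box has {2,3,7} → only 1 remains.
(8,3) = 1: row 8 has {2,4,5,6,7,8,9}; col 3 has {2,3,6,7}; box has {3,4,5,6,7} → only 1 remains.
(8,4) = 3: row 8 has {1,2,4,5,6,7,8,9}; col 4 has {1,7,9}; box has {1,2,4,5,7,8,9} → only 3 remains.
(9,3) = 8: row 9 has {3,4,5,7,9}; col 3 has {1,2,3,6,7}; box has {1,3,4,5,6,7} → only 8 remains.
(9,5) = 6: row 9 has {3,4,5,7,8,9}; col 5 has {2,4,7}; box has {1,2,3,4,5,7,8,9} → only 6 remains.
(9,8) = 2: row 9 has {3,4,5,6,7,8,9}; col 8 has {1,3,6,7}; box has {3,4,5,6,7,9} → only 2 remains.
(9,9) = 1: row 9 has {2,3,4,5,6,7,8,9}; col 9 has {3,5,9}; box has {2,3,4,5,6,7,9} → only 1 remains.
(7,2) = 9: row 7 has {1,3,4,5,6,7}; col 2 has {1,2,3,5,6}; box has {1,3,4,5,6,7,8} → only 9 remains.
(7,7) = 8: row 7 has {1,3,4,5,6,7,9}; col 7 has {1,3,4,6,9}; box has {1,2,3,4,5,6,7,9} → only 8 remains.
(6,7) = 5: row 6 has {1,2,6,7}; col 7 has {1,3,4,6,8,9}; box has {1,3,6} → only 5 remains.
(7,1) = 2: row 7 has {1,3,4,5,6,7,8,9}; col 1 has {4,6,7}; box has {1,3,4,5,6,7,8,9} → only 2 remains.
(2,7) = 7: row 2 has {2,3,6}; col 7 has {1,3,4,5,6,8,9}; box has {1,3,9} → only 7 remains.
(4,7) = 2: row 4 has {3,6,9}; col 7 has {1,3,4,5,6,7,8,9}; box has {1,3,5,6} → only 2 remains.
(1,1) = 3: in row 1, 3 can only go here (every other open cell in that row sees a 3).
(2,1) = 1: in row 2, 1 can only go here (every other open cell in that row sees a 1).
(3,9) = 2: in row 3, 2 can only go here (every other open cell in that row sees a 2).
(3,4) = 6: in row 3, 6 can only go here (every other open cell in that row sees a 6).
(1,9) = 6: in row 1, 6 can only go here (every other open cell in that row sees a 6).
(4,5) = 1: in row 4, 1 can only go here (every other open cell in that row sees a 1).
(5,4) = 2: in row 5, 2 can only go here (every other open cell in that row sees a 2).
(5,9) = 7: in row 5, 7 can only go here (every other open cell in that row sees a 7).
(4,2) = 7: in row 4, 7 can only go here (every other open cell in that row sees a 7).
(4,9) = 4: in row 4, 4 can only go here (every other open cell in that row sees a 4).
(6,9) = 8: row 6 has {1,2,5,6,7}; col 9 has {1,2,3,4,5,6,7,9}; box has {1,2,3,4,5,6,7} → only 8 remains.
(5,8) = 9: row 5 has {1,2,3,4,6,7}; col 8 has {1,2,3,6,7}; box has {1,2,3,4,5,6,7,8} → only 9 remains.
(6,1) = 9: row 6 has {1,2,5,6,7,8}; col 1 has {1,2,3,4,6,7}; box has {1,2,3,6,7} → only 9 remains.
(6,2) = 4: row 6 has {1,2,5,6,7,8,9}; col 2 has {1,2,3,5,6,7,9}; box has {1,2,3,6,7,9} → only 4 remains.
(6,5) = 3: row 6 has {1,2,4,5,6,7,8,9}; col 5 has {1,2,4,6,7}; box has {1,2,4,6,7,9} → only 3 remains.
(3,2) = 8: row 3 has {1,2,3,6,7}; col 2 has {1,2,3,4,5,6,7,9}; box has {1,2,3,6,7} → only 8 remains.
(5,3) = 5: row 5 has {1,2,3,4,6,7,9}; col 3 has {1,2,3,6,7,8}; box has {1,2,3,4,6,7,9} → only 5 remains.
(5,5) = 8: row 5 has {1,2,3,4,5,6,7,9}; col 5 has {1,2,3,4,6,7}; box has {1,2,3,4,6,7,9} → only 8 remains.
(1,5) = 5: row 1 has {1,2,3,6,7,9}; col 5 has {1,2,3,4,6,7,8}; box has {1,2,3,6,7} → only 5 remains.
(2,5) = 9: row 2 has {1,2,3,6,7}; col 5 has {1,2,3,4,5,6,7,8}; box has {1,2,3,5,6,7} → only 9 remains.
(3,1) = 5: row 3 has {1,2,3,6,7,8}; col 1 has {1,2,3,4,6,7,9}; box has {1,2,3,6,7,8} → only 5 remains.
(3,8) = 4: row 3 has {1,2,3,5,6,7,8}; col 8 has {1,2,3,6,7,9}; box has {1,2,3,6,7,9} → only 4 remains.
(4,1) = 8: row 4 has {1,2,3,4,6,7,9}; col 1 has {1,2,3,4,5,6,7,9}; box has {1,2,3,4,5,6,7,9} → only 8 remains.
(4,4) = 5: row 4 has {1,2,3,4,6,7,8,9}; col 4 has {1,2,3,6,7,9}; box has {1,2,3,4,6,7,8,9} → only 5 remains.
(1,8) = 8: row 1 has {1,2,3,5,6,7,9}; col 8 has {1,2,3,4,6,7,9}; box has {1,2,3,4,6,7,9} → only 8 remains.

8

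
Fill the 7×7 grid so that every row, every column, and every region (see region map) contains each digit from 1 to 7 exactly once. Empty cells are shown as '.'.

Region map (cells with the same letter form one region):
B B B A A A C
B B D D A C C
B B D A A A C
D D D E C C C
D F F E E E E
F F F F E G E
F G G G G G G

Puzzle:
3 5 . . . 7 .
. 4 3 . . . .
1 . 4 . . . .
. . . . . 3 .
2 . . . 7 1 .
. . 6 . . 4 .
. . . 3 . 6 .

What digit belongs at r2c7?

2

r1c3 = 2: row 1 has {3,5,7}; col 3 has {3,4,6}; region has {1,3,4,5} → only 2 remains.
r5c2 = 3: row 5 has {1,2,7}; col 2 has {4,5}; region has {6} → only 3 remains.
r5c3 = 5: row 5 has {1,2,3,7}; col 3 has {2,3,4,6}; region has {3,6} → only 5 remains.
r6c1 = 7: row 6 has {4,6}; col 1 has {1,2,3}; region has {3,5,6} → only 7 remains.
r7c1 = 4: row 7 has {3,6}; col 1 has {1,2,3,7}; region has {3,5,6,7} → only 4 remains.
r2c1 = 6: row 2 has {3,4}; col 1 has {1,2,3,4,7}; region has {1,2,3,4,5} → only 6 remains.
r3c2 = 7: row 3 has {1,4}; col 2 has {3,4,5}; region has {1,2,3,4,5,6} → only 7 remains.
r4c1 = 5: row 4 has {3}; col 1 has {1,2,3,4,6,7}; region has {2,3,4} → only 5 remains.
r3c5 = 3: in row 3, 3 can only go here (every other open cell in that row sees a 3).
r6c7 = 3: in row 6, 3 can only go here (every other open cell in that row sees a 3).
r6c5 = 5: in row 6, 5 can only go here (every other open cell in that row sees a 5).
r7c7 = 5: in row 7, 5 can only go here (every other open cell in that row sees a 5).
r2c6 = 5: in row 2, 5 can only go here (every other open cell in that row sees a 5).
r3c6 = 2: row 3 has {1,3,4,7}; col 6 has {1,3,4,5,6,7}; region has {3,7} → only 2 remains.
r3c7 = 6: row 3 has {1,2,3,4,7}; col 7 has {3,5}; region has {3,5} → only 6 remains.
r5c7 = 4: row 5 has {1,2,3,5,7}; col 7 has {3,5,6}; region has {1,3,5,7} → only 4 remains.
r1c7 = 1: row 1 has {2,3,5,7}; col 7 has {3,4,5,6}; region has {3,5,6} → only 1 remains.
r2c5 = 1: row 2 has {3,4,5,6}; col 5 has {3,5,7}; region has {2,3,7} → only 1 remains.
r3c4 = 5: row 3 has {1,2,3,4,6,7}; col 4 has {3}; region has {1,2,3,7} → only 5 remains.
r5c4 = 6: row 5 has {1,2,3,4,5,7}; col 4 has {3,5}; region has {1,3,4,5,7} → only 6 remains.
r7c5 = 2: row 7 has {3,4,5,6}; col 5 has {1,3,5,7}; region has {3,4,5,6} → only 2 remains.
r1c4 = 4: row 1 has {1,2,3,5,7}; col 4 has {3,5,6}; region has {1,2,3,5,7} → only 4 remains.
r1c5 = 6: row 1 has {1,2,3,4,5,7}; col 5 has {1,2,3,5,7}; region has {1,2,3,4,5,7} → only 6 remains.
r2c4 = 7: row 2 has {1,3,4,5,6}; col 4 has {3,4,5,6}; region has {2,3,4,5} → only 7 remains.
r2c7 = 2: row 2 has {1,3,4,5,6,7}; col 7 has {1,3,4,5,6}; region has {1,3,5,6} → only 2 remains.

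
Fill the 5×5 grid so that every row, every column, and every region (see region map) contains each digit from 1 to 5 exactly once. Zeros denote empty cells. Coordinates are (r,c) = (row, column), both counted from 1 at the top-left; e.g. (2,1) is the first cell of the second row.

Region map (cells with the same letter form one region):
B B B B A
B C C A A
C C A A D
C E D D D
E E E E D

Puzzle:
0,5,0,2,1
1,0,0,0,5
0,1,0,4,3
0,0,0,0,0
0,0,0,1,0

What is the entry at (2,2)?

2

(2,4) = 3 (sole candidate).
(3,3) = 2 (sole candidate).
(4,4) = 5 (sole candidate).
(2,3) = 4 (sole candidate).
(3,1) = 5 (sole candidate).
(4,3) = 1 (sole candidate).
(1,3) = 3 (sole candidate).
(2,2) = 2: row 2 has {1,3,4,5}; col 2 has {1,5}; region has {1,4,5} → only 2 remains.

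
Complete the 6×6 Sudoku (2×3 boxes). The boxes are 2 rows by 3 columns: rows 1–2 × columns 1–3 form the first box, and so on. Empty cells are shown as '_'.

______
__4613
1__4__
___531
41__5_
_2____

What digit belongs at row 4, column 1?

row 1, column 4 = 2 (sole candidate).
row 1, column 5 = 4 (sole candidate).
row 1, column 6 = 5 (sole candidate).
row 2, column 2 = 5 (sole candidate).
row 5, column 4 = 3 (sole candidate).
row 6, column 4 = 1 (sole candidate).
row 6, column 5 = 6 (sole candidate).
row 6, column 6 = 4 (sole candidate).
row 2, column 1 = 2 (sole candidate).
row 3, column 5 = 2 (sole candidate).
row 3, column 6 = 6 (sole candidate).
row 4, column 1 = 6: row 4 has {1,3,5}; col 1 has {1,2,4}; box has {1} → only 6 remains.

6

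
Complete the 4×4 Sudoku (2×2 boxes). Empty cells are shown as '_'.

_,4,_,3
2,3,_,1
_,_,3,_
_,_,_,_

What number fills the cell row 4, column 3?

row 1, column 1 = 1 (sole candidate).
row 1, column 3 = 2 (sole candidate).
row 2, column 3 = 4 (sole candidate).
row 3, column 1 = 4 (sole candidate).
row 3, column 4 = 2 (sole candidate).
row 4, column 1 = 3 (sole candidate).
row 4, column 3 = 1: row 4 has {3}; col 3 has {2,3,4}; box has {2,3} → only 1 remains.

1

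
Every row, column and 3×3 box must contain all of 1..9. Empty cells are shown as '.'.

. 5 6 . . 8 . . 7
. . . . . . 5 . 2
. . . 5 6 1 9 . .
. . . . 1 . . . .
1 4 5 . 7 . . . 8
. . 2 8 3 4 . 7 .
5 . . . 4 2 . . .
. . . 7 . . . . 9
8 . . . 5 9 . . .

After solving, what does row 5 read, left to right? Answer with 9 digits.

R2C5 = 9: row 2 has {2,5}; col 5 has {1,3,4,5,6,7}; box has {1,5,6,8} → only 9 remains.
R5C6 = 6: row 5 has {1,4,5,7,8}; col 6 has {1,2,4,8,9}; box has {1,3,4,7,8} → only 6 remains.
R8C5 = 8: row 8 has {7,9}; col 5 has {1,3,4,5,6,7,9}; box has {2,4,5,7,9} → only 8 remains.
R8C6 = 3: row 8 has {7,8,9}; col 6 has {1,2,4,6,8,9}; box has {2,4,5,7,8,9} → only 3 remains.
R1C5 = 2: row 1 has {5,6,7,8}; col 5 has {1,3,4,5,6,7,8,9}; box has {1,5,6,8,9} → only 2 remains.
R2C6 = 7: row 2 has {2,5,9}; col 6 has {1,2,3,4,6,8,9}; box has {1,2,5,6,8,9} → only 7 remains.
R4C6 = 5: row 4 has {1}; col 6 has {1,2,3,4,6,7,8,9}; box has {1,3,4,6,7,8} → only 5 remains.
R1C1 = 9: in row 1, 9 can only go here (every other open cell in that row sees a 9).
R6C1 = 6: row 6 has {2,3,4,7,8}; col 1 has {1,5,8,9}; box has {1,2,4,5} → only 6 remains.
R6C2 = 9: row 6 has {2,3,4,6,7,8}; col 2 has {4,5}; box has {1,2,4,5,6} → only 9 remains.
R6C7 = 1: row 6 has {2,3,4,6,7,8,9}; col 7 has {5,9}; box has {7,8} → only 1 remains.
R6C9 = 5: row 6 has {1,2,3,4,6,7,8,9}; col 9 has {2,7,8,9}; box has {1,7,8} → only 5 remains.
R1C8 = 1: in row 1, 1 can only go here (every other open cell in that row sees a 1).
R2C8 = 6: in row 2, 6 can only go here (every other open cell in that row sees a 6).
R7C3 = 9: in row 7, 9 can only go here (every other open cell in that row sees a 9).
R8C8 = 5: in row 8, 5 can only go here (every other open cell in that row sees a 5).
R7C7 = 8: in column 7, 8 can only go here (every other open cell in that column sees an 8).
R7C8 = 3: row 7 has {2,4,5,8,9}; col 8 has {1,5,6,7}; box has {5,8,9} → only 3 remains.
R5C7 = 3: in row 5, 3 can only go here (every other open cell in that row sees a 3).
R1C7 = 4: row 1 has {1,2,5,6,7,8,9}; col 7 has {1,3,5,8,9}; box has {1,2,5,6,7,9} → only 4 remains.
R3C8 = 8: row 3 has {1,5,6,9}; col 8 has {1,3,5,6,7}; box has {1,2,4,5,6,7,9} → only 8 remains.
R3C9 = 3: row 3 has {1,5,6,8,9}; col 9 has {2,5,7,8,9}; box has {1,2,4,5,6,7,8,9} → only 3 remains.
R1C4 = 3: row 1 has {1,2,4,5,6,7,8,9}; col 4 has {5,7,8}; box has {1,2,5,6,7,8,9} → only 3 remains.
R2C4 = 4: row 2 has {2,5,6,7,9}; col 4 has {3,5,7,8}; box has {1,2,3,5,6,7,8,9} → only 4 remains.
R2C1 = 3: row 2 has {2,4,5,6,7,9}; col 1 has {1,5,6,8,9}; box has {5,6,9} → only 3 remains.
R4C1 = 7: row 4 has {1,5}; col 1 has {1,3,5,6,8,9}; box has {1,2,4,5,6,9} → only 7 remains.
R7C2 = 7: in row 7, 7 can only go here (every other open cell in that row sees a 7).
R3C2 = 2: row 3 has {1,3,5,6,8,9}; col 2 has {4,5,7,9}; box has {3,5,6,9} → only 2 remains.
R3C1 = 4: row 3 has {1,2,3,5,6,8,9}; col 1 has {1,3,5,6,7,8,9}; box has {2,3,5,6,9} → only 4 remains.
R3C3 = 7: row 3 has {1,2,3,4,5,6,8,9}; col 3 has {2,5,6,9}; box has {2,3,4,5,6,9} → only 7 remains.
R8C1 = 2: row 8 has {3,5,7,8,9}; col 1 has {1,3,4,5,6,7,8,9}; box has {5,7,8,9} → only 2 remains.
R8C7 = 6: row 8 has {2,3,5,7,8,9}; col 7 has {1,3,4,5,8,9}; box has {3,5,8,9} → only 6 remains.
R4C7 = 2: row 4 has {1,5,7}; col 7 has {1,3,4,5,6,8,9}; box has {1,3,5,7,8} → only 2 remains.
R5C8 = 9: row 5 has {1,3,4,5,6,7,8}; col 8 has {1,3,5,6,7,8}; box has {1,2,3,5,7,8} → only 9 remains.
R7C9 = 1: row 7 has {2,3,4,5,7,8,9}; col 9 has {2,3,5,7,8,9}; box has {3,5,6,8,9} → only 1 remains.
R8C2 = 1: row 8 has {2,3,5,6,7,8,9}; col 2 has {2,4,5,7,9}; box has {2,5,7,8,9} → only 1 remains.
R8C3 = 4: row 8 has {1,2,3,5,6,7,8,9}; col 3 has {2,5,6,7,9}; box has {1,2,5,7,8,9} → only 4 remains.
R9C3 = 3: row 9 has {5,8,9}; col 3 has {2,4,5,6,7,9}; box has {1,2,4,5,7,8,9} → only 3 remains.
R9C7 = 7: row 9 has {3,5,8,9}; col 7 has {1,2,3,4,5,6,8,9}; box has {1,3,5,6,8,9} → only 7 remains.
R9C9 = 4: row 9 has {3,5,7,8,9}; col 9 has {1,2,3,5,7,8,9}; box has {1,3,5,6,7,8,9} → only 4 remains.
R2C2 = 8: row 2 has {2,3,4,5,6,7,9}; col 2 has {1,2,4,5,7,9}; box has {2,3,4,5,6,7,9} → only 8 remains.
R2C3 = 1: row 2 has {2,3,4,5,6,7,8,9}; col 3 has {2,3,4,5,6,7,9}; box has {2,3,4,5,6,7,8,9} → only 1 remains.
R4C2 = 3: row 4 has {1,2,5,7}; col 2 has {1,2,4,5,7,8,9}; box has {1,2,4,5,6,7,9} → only 3 remains.
R4C3 = 8: row 4 has {1,2,3,5,7}; col 3 has {1,2,3,4,5,6,7,9}; box has {1,2,3,4,5,6,7,9} → only 8 remains.
R4C4 = 9: row 4 has {1,2,3,5,7,8}; col 4 has {3,4,5,7,8}; box has {1,3,4,5,6,7,8} → only 9 remains.
R4C8 = 4: row 4 has {1,2,3,5,7,8,9}; col 8 has {1,3,5,6,7,8,9}; box has {1,2,3,5,7,8,9} → only 4 remains.
R4C9 = 6: row 4 has {1,2,3,4,5,7,8,9}; col 9 has {1,2,3,4,5,7,8,9}; box has {1,2,3,4,5,7,8,9} → only 6 remains.
R5C4 = 2: row 5 has {1,3,4,5,6,7,8,9}; col 4 has {3,4,5,7,8,9}; box has {1,3,4,5,6,7,8,9} → only 2 remains.

145276398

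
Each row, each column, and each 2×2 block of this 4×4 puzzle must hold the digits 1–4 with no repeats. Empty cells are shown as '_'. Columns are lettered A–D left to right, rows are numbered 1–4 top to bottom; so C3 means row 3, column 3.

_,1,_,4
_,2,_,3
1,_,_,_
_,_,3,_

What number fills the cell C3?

4

A1 = 3 (sole candidate).
C1 = 2 (sole candidate).
A2 = 4 (sole candidate).
C2 = 1 (sole candidate).
C3 = 4: row 3 has {1}; col 3 has {1,2,3}; box has {3} → only 4 remains.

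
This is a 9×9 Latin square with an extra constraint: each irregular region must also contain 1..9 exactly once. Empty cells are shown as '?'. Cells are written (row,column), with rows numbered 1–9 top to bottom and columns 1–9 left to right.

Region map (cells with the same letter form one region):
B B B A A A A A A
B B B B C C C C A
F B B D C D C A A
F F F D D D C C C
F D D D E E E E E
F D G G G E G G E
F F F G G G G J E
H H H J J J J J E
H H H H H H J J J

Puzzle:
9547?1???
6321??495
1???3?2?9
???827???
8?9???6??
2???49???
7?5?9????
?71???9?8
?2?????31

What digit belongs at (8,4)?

4

(2,6) = 8: row 2 has {1,2,3,4,5,6,9}; col 6 has {1,7,9}; region has {2,3,4,9} → only 8 remains.
(3,2) = 8: row 3 has {1,2,3,9}; col 2 has {2,3,5,7}; region has {1,2,3,4,5,6,9} → only 8 remains.
(3,3) = 7: row 3 has {1,2,3,8,9}; col 3 has {1,2,4,5,9}; region has {1,2,3,4,5,6,8,9} → only 7 remains.
(4,9) = 6: row 4 has {2,7,8}; col 9 has {1,5,8,9}; region has {2,3,4,8,9} → only 6 remains.
(2,5) = 7: row 2 has {1,2,3,4,5,6,8,9}; col 5 has {2,3,4,9}; region has {2,3,4,6,8,9} → only 7 remains.
(4,3) = 3: row 4 has {2,6,7,8}; col 3 has {1,2,4,5,7,9}; region has {1,2,5,7,8} → only 3 remains.
(4,1) = 4: row 4 has {2,3,6,7,8}; col 1 has {1,2,6,7,8,9}; region has {1,2,3,5,7,8} → only 4 remains.
(4,2) = 9: row 4 has {2,3,4,6,7,8}; col 2 has {2,3,5,7,8}; region has {1,2,3,4,5,7,8} → only 9 remains.
(7,2) = 6: row 7 has {5,7,9}; col 2 has {2,3,5,7,8,9}; region has {1,2,3,4,5,7,8,9} → only 6 remains.
(9,1) = 5: row 9 has {1,2,3}; col 1 has {1,2,4,6,7,8,9}; region has {1,2,7} → only 5 remains.
(6,2) = 1: row 6 has {2,4,9}; col 2 has {2,3,5,6,7,8,9}; region has {2,7,8,9} → only 1 remains.
(8,1) = 3: row 8 has {1,7,8,9}; col 1 has {1,2,4,5,6,7,8,9}; region has {1,2,5,7} → only 3 remains.
(5,2) = 4: row 5 has {6,8,9}; col 2 has {1,2,3,5,6,7,8,9}; region has {1,2,7,8,9} → only 4 remains.
(3,8) = 4: in row 3, 4 can only go here (every other open cell in that row sees a 4).
(7,7) = 1: in row 7, 1 can only go here (every other open cell in that row sees a 1).
(7,9) = 4: in row 7, 4 can only go here (every other open cell in that row sees a 4).
(4,7) = 5: row 4 has {2,3,4,6,7,8,9}; col 7 has {1,2,4,6,9}; region has {2,3,4,6,7,8,9} → only 5 remains.
(4,8) = 1: row 4 has {2,3,4,5,6,7,8,9}; col 8 has {3,4,9}; region has {2,3,4,5,6,7,8,9} → only 1 remains.
(5,5) = 1: in row 5, 1 can only go here (every other open cell in that row sees a 1).
(7,8) = 8: in row 7, 8 can only go here (every other open cell in that row sees an 8).
(9,7) = 7: row 9 has {1,2,3,5}; col 7 has {1,2,4,5,6,9}; region has {1,3,8,9} → only 7 remains.
(9,4) = 9: in row 9, 9 can only go here (every other open cell in that row sees a 9).
(9,6) = 4: in row 9, 4 can only go here (every other open cell in that row sees a 4).
(8,4) = 4: in row 8, 4 can only go here (every other open cell in that row sees a 4).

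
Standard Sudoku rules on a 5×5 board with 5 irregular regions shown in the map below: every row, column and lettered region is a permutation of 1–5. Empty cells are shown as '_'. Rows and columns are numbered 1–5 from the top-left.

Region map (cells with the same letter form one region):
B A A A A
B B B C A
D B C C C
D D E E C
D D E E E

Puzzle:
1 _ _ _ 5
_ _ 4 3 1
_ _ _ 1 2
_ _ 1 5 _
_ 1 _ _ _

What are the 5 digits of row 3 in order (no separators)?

row 3, column 3 = 5: row 3 has {1,2}; col 3 has {1,4}; region has {1,2,3} → only 5 remains.
row 4, column 5 = 4 (sole candidate).
row 5, column 5 = 3 (sole candidate).
row 3, column 2 = 3: row 3 has {1,2,5}; col 2 has {1}; region has {1,4} → only 3 remains.
row 4, column 2 = 2 (sole candidate).
row 5, column 3 = 2 (sole candidate).
row 5, column 4 = 4 (sole candidate).
row 1, column 2 = 4 (sole candidate).
row 1, column 3 = 3 (sole candidate).
row 1, column 4 = 2 (sole candidate).
row 2, column 2 = 5 (sole candidate).
row 3, column 1 = 4: row 3 has {1,2,3,5}; col 1 has {1}; region has {1,2} → only 4 remains.

43512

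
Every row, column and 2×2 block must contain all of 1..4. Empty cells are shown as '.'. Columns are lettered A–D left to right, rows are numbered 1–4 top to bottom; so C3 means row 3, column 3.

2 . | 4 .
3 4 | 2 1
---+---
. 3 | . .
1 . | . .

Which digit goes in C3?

B1 = 1: row 1 has {2,4}; col 2 has {3,4}; box has {2,3,4} → only 1 remains.
D1 = 3: row 1 has {1,2,4}; col 4 has {1}; box has {1,2,4} → only 3 remains.
A3 = 4: row 3 has {3}; col 1 has {1,2,3}; box has {1,3} → only 4 remains.
C3 = 1: row 3 has {3,4}; col 3 has {2,4}; box has {} → only 1 remains.

1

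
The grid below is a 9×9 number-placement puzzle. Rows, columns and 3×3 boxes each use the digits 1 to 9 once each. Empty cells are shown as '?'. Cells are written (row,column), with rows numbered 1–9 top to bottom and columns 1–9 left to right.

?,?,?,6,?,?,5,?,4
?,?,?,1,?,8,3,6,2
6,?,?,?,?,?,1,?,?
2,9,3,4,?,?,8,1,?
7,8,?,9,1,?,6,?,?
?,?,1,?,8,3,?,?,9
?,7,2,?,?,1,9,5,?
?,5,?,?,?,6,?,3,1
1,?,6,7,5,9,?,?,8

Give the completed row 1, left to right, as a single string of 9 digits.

(2,2) = 4: row 2 has {1,2,3,6,8}; col 2 has {5,7,8,9}; box has {6} → only 4 remains.
(3,9) = 7: row 3 has {1,6}; col 9 has {1,2,4,8,9}; box has {1,2,3,4,5,6} → only 7 remains.
(4,9) = 5: row 4 has {1,2,3,4,8,9}; col 9 has {1,2,4,7,8,9}; box has {1,6,8,9} → only 5 remains.
(5,9) = 3: row 5 has {1,6,7,8,9}; col 9 has {1,2,4,5,7,8,9}; box has {1,5,6,8,9} → only 3 remains.
(6,2) = 6: row 6 has {1,3,8,9}; col 2 has {4,5,7,8,9}; box has {1,2,3,7,8,9} → only 6 remains.
(7,9) = 6: row 7 has {1,2,5,7,9}; col 9 has {1,2,3,4,5,7,8,9}; box has {1,3,5,8,9} → only 6 remains.
(9,2) = 3: row 9 has {1,5,6,7,8,9}; col 2 has {4,5,6,7,8,9}; box has {1,2,5,6,7} → only 3 remains.
(3,2) = 2: row 3 has {1,6,7}; col 2 has {3,4,5,6,7,8,9}; box has {4,6} → only 2 remains.
(4,6) = 7: row 4 has {1,2,3,4,5,8,9}; col 6 has {1,3,6,8,9}; box has {1,3,4,8,9} → only 7 remains.
(1,2) = 1: row 1 has {4,5,6}; col 2 has {2,3,4,5,6,7,8,9}; box has {2,4,6} → only 1 remains.
(1,6) = 2: row 1 has {1,4,5,6}; col 6 has {1,3,6,7,8,9}; box has {1,6,8} → only 2 remains.
(4,5) = 6: row 4 has {1,2,3,4,5,7,8,9}; col 5 has {1,5,8}; box has {1,3,4,7,8,9} → only 6 remains.
(5,6) = 5: row 5 has {1,3,6,7,8,9}; col 6 has {1,2,3,6,7,8,9}; box has {1,3,4,6,7,8,9} → only 5 remains.
(6,4) = 2: row 6 has {1,3,6,8,9}; col 4 has {1,4,6,7,9}; box has {1,3,4,5,6,7,8,9} → only 2 remains.
(8,4) = 8: row 8 has {1,3,5,6}; col 4 has {1,2,4,6,7,9}; box has {1,5,6,7,9} → only 8 remains.
(3,6) = 4: row 3 has {1,2,6,7}; col 6 has {1,2,3,5,6,7,8,9}; box has {1,2,6,8} → only 4 remains.
(5,3) = 4: row 5 has {1,3,5,6,7,8,9}; col 3 has {1,2,3,6}; box has {1,2,3,6,7,8,9} → only 4 remains.
(5,8) = 2: row 5 has {1,3,4,5,6,7,8,9}; col 8 has {1,3,5,6}; box has {1,3,5,6,8,9} → only 2 remains.
(6,1) = 5: row 6 has {1,2,3,6,8,9}; col 1 has {1,2,6,7}; box has {1,2,3,4,6,7,8,9} → only 5 remains.
(7,4) = 3: row 7 has {1,2,5,6,7,9}; col 4 has {1,2,4,6,7,8,9}; box has {1,5,6,7,8,9} → only 3 remains.
(7,5) = 4: row 7 has {1,2,3,5,6,7,9}; col 5 has {1,5,6,8}; box has {1,3,5,6,7,8,9} → only 4 remains.
(8,3) = 9: row 8 has {1,3,5,6,8}; col 3 has {1,2,3,4,6}; box has {1,2,3,5,6,7} → only 9 remains.
(8,5) = 2: row 8 has {1,3,5,6,8,9}; col 5 has {1,4,5,6,8}; box has {1,3,4,5,6,7,8,9} → only 2 remains.
(9,8) = 4: row 9 has {1,3,5,6,7,8,9}; col 8 has {1,2,3,5,6}; box has {1,3,5,6,8,9} → only 4 remains.
(2,1) = 9: row 2 has {1,2,3,4,6,8}; col 1 has {1,2,5,6,7}; box has {1,2,4,6} → only 9 remains.
(2,5) = 7: row 2 has {1,2,3,4,6,8,9}; col 5 has {1,2,4,5,6,8}; box has {1,2,4,6,8} → only 7 remains.
(3,4) = 5: row 3 has {1,2,4,6,7}; col 4 has {1,2,3,4,6,7,8,9}; box has {1,2,4,6,7,8} → only 5 remains.
(6,8) = 7: row 6 has {1,2,3,5,6,8,9}; col 8 has {1,2,3,4,5,6}; box has {1,2,3,5,6,8,9} → only 7 remains.
(7,1) = 8: row 7 has {1,2,3,4,5,6,7,9}; col 1 has {1,2,5,6,7,9}; box has {1,2,3,5,6,7,9} → only 8 remains.
(8,1) = 4: row 8 has {1,2,3,5,6,8,9}; col 1 has {1,2,5,6,7,8,9}; box has {1,2,3,5,6,7,8,9} → only 4 remains.
(8,7) = 7: row 8 has {1,2,3,4,5,6,8,9}; col 7 has {1,3,5,6,8,9}; box has {1,3,4,5,6,8,9} → only 7 remains.
(9,7) = 2: row 9 has {1,3,4,5,6,7,8,9}; col 7 has {1,3,5,6,7,8,9}; box has {1,3,4,5,6,7,8,9} → only 2 remains.
(1,1) = 3: row 1 has {1,2,4,5,6}; col 1 has {1,2,4,5,6,7,8,9}; box has {1,2,4,6,9} → only 3 remains.
(1,5) = 9: row 1 has {1,2,3,4,5,6}; col 5 has {1,2,4,5,6,7,8}; box has {1,2,4,5,6,7,8} → only 9 remains.
(1,8) = 8: row 1 has {1,2,3,4,5,6,9}; col 8 has {1,2,3,4,5,6,7}; box has {1,2,3,4,5,6,7} → only 8 remains.
(2,3) = 5: row 2 has {1,2,3,4,6,7,8,9}; col 3 has {1,2,3,4,6,9}; box has {1,2,3,4,6,9} → only 5 remains.
(3,3) = 8: row 3 has {1,2,4,5,6,7}; col 3 has {1,2,3,4,5,6,9}; box has {1,2,3,4,5,6,9} → only 8 remains.
(3,5) = 3: row 3 has {1,2,4,5,6,7,8}; col 5 has {1,2,4,5,6,7,8,9}; box has {1,2,4,5,6,7,8,9} → only 3 remains.
(3,8) = 9: row 3 has {1,2,3,4,5,6,7,8}; col 8 has {1,2,3,4,5,6,7,8}; box has {1,2,3,4,5,6,7,8} → only 9 remains.
(6,7) = 4: row 6 has {1,2,3,5,6,7,8,9}; col 7 has {1,2,3,5,6,7,8,9}; box has {1,2,3,5,6,7,8,9} → only 4 remains.
(1,3) = 7: row 1 has {1,2,3,4,5,6,8,9}; col 3 has {1,2,3,4,5,6,8,9}; box has {1,2,3,4,5,6,8,9} → only 7 remains.

317692584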